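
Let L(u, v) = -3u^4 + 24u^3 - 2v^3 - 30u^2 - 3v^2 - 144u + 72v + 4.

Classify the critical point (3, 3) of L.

saddle point

The mixed partial ∂²L/∂u∂v is 0, so the Hessian at any point is diag(L_uu, L_vv) = diag(12(-3u^2 + 12u - 5), -6(2v + 1)).
At (3, 3): H = diag(48, -42).
The eigenvalues have opposite signs, so H is indefinite: a saddle point.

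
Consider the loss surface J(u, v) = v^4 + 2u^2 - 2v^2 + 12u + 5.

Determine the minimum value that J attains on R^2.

-14

J(u,v) separates as P(u) + Q(v) + 5, so its minimum is min P + min Q + 5.
P'(u) = 4u + 12 vanishes at u ∈ {-3}; Q'(v) = 4v(v - 1)(v + 1) vanishes at v ∈ {-1, 0, 1}.
Local minima of P (where P''>0): P(-3)=-18. Local minima of Q: Q(-1)=-1, Q(1)=-1.
So the global minimum of J is P(-3) + Q(-1) + 5 = -18 − 1 + 5 = -14, attained at (-3, -1).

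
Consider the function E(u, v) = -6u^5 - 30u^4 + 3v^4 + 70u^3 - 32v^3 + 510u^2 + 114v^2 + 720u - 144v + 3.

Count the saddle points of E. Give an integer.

6

E separates as a function of u plus a function of v, so ∇E=0 decouples.
∂E/∂u = -30(u - 3)(u + 1)(u + 2)(u + 4) = 0 at u ∈ {-4, -2, -1, 3}; ∂E/∂v = 12(v - 4)(v - 3)(v - 1) = 0 at v ∈ {1, 3, 4}.
The Hessian is diagonal: diag(E_uu, E_vv). Second derivatives: E_uu(-4)=1260, E_uu(-2)=-300, E_uu(-1)=360, E_uu(3)=-4200; E_vv(1)=72, E_vv(3)=-24, E_vv(4)=36.
Saddle points occur where the two diagonal entries have opposite signs: (-4, 3), (-2, 1), (-2, 4), (-1, 3), (3, 1), (3, 4). Count: 6.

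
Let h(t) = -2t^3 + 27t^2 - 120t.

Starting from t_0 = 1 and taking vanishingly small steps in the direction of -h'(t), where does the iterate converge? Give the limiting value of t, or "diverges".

4

h'(t) = -6(t - 5)(t - 4), so h'(1) = -72.
Gradient descent moves in the -h' direction, i.e. t is increasing.
The nearest critical point in that direction is t = 4, where h'' = 6 > 0 (a local minimum). The iterate converges there.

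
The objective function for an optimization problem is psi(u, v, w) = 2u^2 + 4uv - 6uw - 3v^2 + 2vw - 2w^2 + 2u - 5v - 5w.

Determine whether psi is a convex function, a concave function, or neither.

neither

psi is quadratic, so its Hessian is the constant matrix H = [[4, 4, -6], [4, -6, 2], [-6, 2, -4]].
Leading principal minors: 4, -40, 264.
Neither pattern holds ⇒ H is indefinite ⇒ neither convex nor concave.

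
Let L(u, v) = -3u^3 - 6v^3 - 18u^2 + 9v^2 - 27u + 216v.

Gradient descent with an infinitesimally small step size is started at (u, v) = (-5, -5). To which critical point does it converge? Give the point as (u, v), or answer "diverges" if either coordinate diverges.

L is separable, so gradient descent decouples: u follows -∂L/∂u, v follows -∂L/∂v.
∂L/∂u = -9(u + 1)(u + 3); at u=-5 this is -72, so u increases.
∂L/∂v = -18(v - 4)(v + 3); at v=-5 this is -324, so v increases.
u converges to its nearest critical value -3 (a local min of the u-part); v converges to -3. The iterate converges to (-3, -3).

(-3, -3)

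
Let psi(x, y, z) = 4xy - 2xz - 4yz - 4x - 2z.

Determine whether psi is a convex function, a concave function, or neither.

psi is quadratic, so its Hessian is the constant matrix H = [[0, 4, -2], [4, 0, -4], [-2, -4, 0]].
Leading principal minors: 0, -16, 64.
Neither pattern holds ⇒ H is indefinite ⇒ neither convex nor concave.

neither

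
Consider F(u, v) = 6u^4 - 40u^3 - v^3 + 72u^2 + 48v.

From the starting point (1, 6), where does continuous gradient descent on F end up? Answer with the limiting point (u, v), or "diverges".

diverges

F is separable, so gradient descent decouples: u follows -∂F/∂u, v follows -∂F/∂v.
∂F/∂u = 24u(u - 3)(u - 2); at u=1 this is 48, so u decreases.
∂F/∂v = -3(v - 4)(v + 4); at v=6 this is -60, so v increases.
The v-coordinate has no critical point in that direction and runs off to infinity.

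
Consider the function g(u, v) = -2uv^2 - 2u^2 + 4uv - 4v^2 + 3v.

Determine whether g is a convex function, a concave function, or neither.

neither

The term -2uv^2 is cubic, so the Hessian is not constant.
∂²g/∂v² = -4u - 8, which takes both signs as u varies (negative for sufficiently large u). A diagonal entry of the Hessian changing sign means the Hessian is neither positive- nor negative-semidefinite on all of R^2.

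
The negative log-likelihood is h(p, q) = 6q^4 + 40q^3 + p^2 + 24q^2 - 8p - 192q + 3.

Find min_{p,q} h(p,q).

-135

h(p,q) separates as A(p) + B(q) + 3, so its minimum is min A + min B + 3.
A'(p) = 2p - 8 vanishes at p ∈ {4}; B'(q) = 24(q - 1)(q + 2)(q + 4) vanishes at q ∈ {-4, -2, 1}.
Local minima of A (where A''>0): A(4)=-16. Local minima of B: B(-4)=128, B(1)=-122.
So the global minimum of h is A(4) + B(1) + 3 = -16 − 122 + 3 = -135, attained at (4, 1).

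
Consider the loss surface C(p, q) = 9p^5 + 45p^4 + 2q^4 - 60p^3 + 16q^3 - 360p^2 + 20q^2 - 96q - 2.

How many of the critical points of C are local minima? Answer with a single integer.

4

C separates as a function of p plus a function of q, so ∇C=0 decouples.
∂C/∂p = 45p(p - 2)(p + 2)(p + 4) = 0 at p ∈ {-4, -2, 0, 2}; ∂C/∂q = 8(q - 1)(q + 3)(q + 4) = 0 at q ∈ {-4, -3, 1}.
The Hessian is diagonal: diag(C_pp, C_qq). Second derivatives: C_pp(-4)=-2160, C_pp(-2)=720, C_pp(0)=-720, C_pp(2)=2160; C_qq(-4)=40, C_qq(-3)=-32, C_qq(1)=160.
Local minima occur where both diagonal entries positive: (-2, -4), (-2, 1), (2, -4), (2, 1). Count: 4.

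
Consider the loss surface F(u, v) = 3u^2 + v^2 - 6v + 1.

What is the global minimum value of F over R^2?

-8

F(u,v) separates as P(u) + Q(v) + 1, so its minimum is min P + min Q + 1.
P'(u) = 6u vanishes at u ∈ {0}; Q'(v) = 2v - 6 vanishes at v ∈ {3}.
Local minima of P (where P''>0): P(0)=0. Local minima of Q: Q(3)=-9.
So the global minimum of F is P(0) + Q(3) + 1 = 0 − 9 + 1 = -8, attained at (0, 3).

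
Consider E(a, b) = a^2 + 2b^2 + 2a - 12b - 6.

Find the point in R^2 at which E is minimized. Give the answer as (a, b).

(-1, 3)

E(a,b) separates as P(a) + Q(b) − 6, so its minimum is min P + min Q − 6.
P'(a) = 2a + 2 vanishes at a ∈ {-1}; Q'(b) = 4b - 12 vanishes at b ∈ {3}.
Local minima of P (where P''>0): P(-1)=-1. Local minima of Q: Q(3)=-18.
So the global minimum of E is P(-1) + Q(3) − 6 = -1 − 18 − 6 = -25, attained at (-1, 3).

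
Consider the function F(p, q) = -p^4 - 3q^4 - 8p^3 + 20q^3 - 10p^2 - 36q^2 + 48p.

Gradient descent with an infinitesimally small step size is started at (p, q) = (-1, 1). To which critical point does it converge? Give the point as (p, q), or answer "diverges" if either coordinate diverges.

(-3, 2)

F is separable, so gradient descent decouples: p follows -∂F/∂p, q follows -∂F/∂q.
∂F/∂p = -4(p - 1)(p + 3)(p + 4); at p=-1 this is 48, so p decreases.
∂F/∂q = -12q(q - 3)(q - 2); at q=1 this is -24, so q increases.
p converges to its nearest critical value -3 (a local min of the p-part); q converges to 2. The iterate converges to (-3, 2).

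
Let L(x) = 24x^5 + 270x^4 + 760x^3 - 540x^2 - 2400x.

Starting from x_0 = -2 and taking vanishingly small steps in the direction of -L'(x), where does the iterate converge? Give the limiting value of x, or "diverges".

-4

L'(x) = 120(x - 1)(x + 1)(x + 4)(x + 5), so L'(-2) = 2160.
Gradient descent moves in the -L' direction, i.e. x is decreasing.
The nearest critical point in that direction is x = -4, where L'' = 1800 > 0 (a local minimum). The iterate converges there.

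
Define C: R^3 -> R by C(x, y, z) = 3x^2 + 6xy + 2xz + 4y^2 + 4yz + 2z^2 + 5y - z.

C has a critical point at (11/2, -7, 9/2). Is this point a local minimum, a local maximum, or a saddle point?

local minimum

The Hessian is constant: H = [[6, 6, 2], [6, 8, 4], [2, 4, 4]].
Leading principal minors: Δ₁ = 6, Δ₂ = 12, Δ₃ = 16.
All leading minors are positive, so H is positive definite: a local minimum.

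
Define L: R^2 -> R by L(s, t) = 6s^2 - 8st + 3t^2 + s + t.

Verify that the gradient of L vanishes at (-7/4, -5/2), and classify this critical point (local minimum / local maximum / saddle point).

∇L = (12s - 8t + 1, -8s + 6t + 1); substituting (-7/4, -5/2) gives ∇L = (0, 0), so (-7/4, -5/2) is indeed a critical point.
The Hessian of L is constant: H = [[12, -8], [-8, 6]].
det(H) = 12·6 − (-8)² = 8.
det(H) > 0 and tr(H) = 18 > 0, so H is positive definite and the point is a local minimum.

local minimum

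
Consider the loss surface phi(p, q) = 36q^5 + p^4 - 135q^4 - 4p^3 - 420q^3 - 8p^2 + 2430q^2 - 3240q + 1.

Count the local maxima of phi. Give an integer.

2

phi separates as a function of p plus a function of q, so ∇phi=0 decouples.
∂phi/∂p = 4p(p - 4)(p + 1) = 0 at p ∈ {-1, 0, 4}; ∂phi/∂q = 180(q - 3)(q - 2)(q - 1)(q + 3) = 0 at q ∈ {-3, 1, 2, 3}.
The Hessian is diagonal: diag(phi_pp, phi_qq). Second derivatives: phi_pp(-1)=20, phi_pp(0)=-16, phi_pp(4)=80; phi_qq(-3)=-21600, phi_qq(1)=1440, phi_qq(2)=-900, phi_qq(3)=2160.
Local maxima occur where both diagonal entries negative: (0, -3), (0, 2). Count: 2.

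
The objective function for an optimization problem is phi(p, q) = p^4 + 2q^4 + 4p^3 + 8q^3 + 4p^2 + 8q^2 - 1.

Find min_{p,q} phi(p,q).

-1

phi(p,q) separates as A(p) + B(q) − 1, so its minimum is min A + min B − 1.
A'(p) = 4p(p + 1)(p + 2) vanishes at p ∈ {-2, -1, 0}; B'(q) = 8q(q + 1)(q + 2) vanishes at q ∈ {-2, -1, 0}.
Local minima of A (where A''>0): A(-2)=0, A(0)=0. Local minima of B: B(-2)=0, B(0)=0.
So the global minimum of phi is A(-2) + B(-2) − 1 = 0 + 0 − 1 = -1, attained at (-2, -2).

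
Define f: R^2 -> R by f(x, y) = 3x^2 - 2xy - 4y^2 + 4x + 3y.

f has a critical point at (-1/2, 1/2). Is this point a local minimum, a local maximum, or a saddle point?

The Hessian of f is constant: H = [[6, -2], [-2, -8]].
det(H) = 6·(-8) − (-2)² = -52.
Since det(H) < 0, H is indefinite and the critical point is a saddle point.

saddle point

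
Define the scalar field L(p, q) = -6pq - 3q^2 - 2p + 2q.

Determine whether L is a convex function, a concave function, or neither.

L is quadratic, so its Hessian is the constant matrix H = [[0, -6], [-6, -6]].
det(H) = -36, tr(H) = -6.
det(H) < 0, so H is indefinite: neither convex nor concave.

neither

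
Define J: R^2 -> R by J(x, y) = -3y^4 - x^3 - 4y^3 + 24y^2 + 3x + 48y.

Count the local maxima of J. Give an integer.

2

J separates as a function of x plus a function of y, so ∇J=0 decouples.
∂J/∂x = -3(x - 1)(x + 1) = 0 at x ∈ {-1, 1}; ∂J/∂y = -12(y - 2)(y + 1)(y + 2) = 0 at y ∈ {-2, -1, 2}.
The Hessian is diagonal: diag(J_xx, J_yy). Second derivatives: J_xx(-1)=6, J_xx(1)=-6; J_yy(-2)=-48, J_yy(-1)=36, J_yy(2)=-144.
Local maxima occur where both diagonal entries negative: (1, -2), (1, 2). Count: 2.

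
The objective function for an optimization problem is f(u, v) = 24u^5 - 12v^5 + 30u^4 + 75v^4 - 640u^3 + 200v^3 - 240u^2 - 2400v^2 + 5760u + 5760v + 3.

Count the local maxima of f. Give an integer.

4

f separates as a function of u plus a function of v, so ∇f=0 decouples.
∂f/∂u = 120(u - 3)(u - 2)(u + 2)(u + 4) = 0 at u ∈ {-4, -2, 2, 3}; ∂f/∂v = -60(v - 4)(v - 3)(v - 2)(v + 4) = 0 at v ∈ {-4, 2, 3, 4}.
The Hessian is diagonal: diag(f_uu, f_vv). Second derivatives: f_uu(-4)=-10080, f_uu(-2)=4800, f_uu(2)=-2880, f_uu(3)=4200; f_vv(-4)=20160, f_vv(2)=-720, f_vv(3)=420, f_vv(4)=-960.
Local maxima occur where both diagonal entries negative: (-4, 2), (-4, 4), (2, 2), (2, 4). Count: 4.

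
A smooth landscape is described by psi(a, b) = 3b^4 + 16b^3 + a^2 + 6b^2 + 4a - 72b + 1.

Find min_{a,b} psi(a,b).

-50

psi(a,b) separates as P(a) + Q(b) + 1, so its minimum is min P + min Q + 1.
P'(a) = 2a + 4 vanishes at a ∈ {-2}; Q'(b) = 12(b - 1)(b + 2)(b + 3) vanishes at b ∈ {-3, -2, 1}.
Local minima of P (where P''>0): P(-2)=-4. Local minima of Q: Q(-3)=81, Q(1)=-47.
So the global minimum of psi is P(-2) + Q(1) + 1 = -4 − 47 + 1 = -50, attained at (-2, 1).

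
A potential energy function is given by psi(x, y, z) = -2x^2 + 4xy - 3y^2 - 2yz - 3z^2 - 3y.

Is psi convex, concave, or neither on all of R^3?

concave

psi is quadratic, so its Hessian is the constant matrix H = [[-4, 4, 0], [4, -6, -2], [0, -2, -6]].
Leading principal minors: -4, 8, -32.
Signs alternate −, +, − ⇒ H ≺ 0 ⇒ concave.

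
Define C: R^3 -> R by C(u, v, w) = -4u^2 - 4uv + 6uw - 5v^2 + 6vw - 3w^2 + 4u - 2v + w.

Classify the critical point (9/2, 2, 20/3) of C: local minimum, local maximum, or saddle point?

local maximum

The Hessian is constant: H = [[-8, -4, 6], [-4, -10, 6], [6, 6, -6]].
Leading principal minors: Δ₁ = -8, Δ₂ = 64, Δ₃ = -24.
The minors alternate sign starting negative (−, +, −), so H is negative definite: a local maximum.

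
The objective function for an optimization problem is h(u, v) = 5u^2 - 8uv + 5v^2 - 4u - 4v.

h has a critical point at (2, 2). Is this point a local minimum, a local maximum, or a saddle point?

local minimum

The Hessian of h is constant: H = [[10, -8], [-8, 10]].
det(H) = 10·10 − (-8)² = 36.
det(H) > 0 and tr(H) = 20 > 0, so H is positive definite and the point is a local minimum.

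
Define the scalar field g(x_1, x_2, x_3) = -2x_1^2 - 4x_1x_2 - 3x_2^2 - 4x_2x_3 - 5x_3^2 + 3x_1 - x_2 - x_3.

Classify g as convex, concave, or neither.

concave

g is quadratic, so its Hessian is the constant matrix H = [[-4, -4, 0], [-4, -6, -4], [0, -4, -10]].
Leading principal minors: -4, 8, -16.
Signs alternate −, +, − ⇒ H ≺ 0 ⇒ concave.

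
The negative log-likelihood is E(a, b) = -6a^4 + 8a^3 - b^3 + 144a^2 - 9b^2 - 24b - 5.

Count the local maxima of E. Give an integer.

2

E separates as a function of a plus a function of b, so ∇E=0 decouples.
∂E/∂a = -24a(a - 4)(a + 3) = 0 at a ∈ {-3, 0, 4}; ∂E/∂b = -3(b + 2)(b + 4) = 0 at b ∈ {-4, -2}.
The Hessian is diagonal: diag(E_aa, E_bb). Second derivatives: E_aa(-3)=-504, E_aa(0)=288, E_aa(4)=-672; E_bb(-4)=6, E_bb(-2)=-6.
Local maxima occur where both diagonal entries negative: (-3, -2), (4, -2). Count: 2.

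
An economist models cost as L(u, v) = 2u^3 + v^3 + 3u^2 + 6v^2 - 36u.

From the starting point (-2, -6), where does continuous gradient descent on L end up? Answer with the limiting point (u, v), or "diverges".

L is separable, so gradient descent decouples: u follows -∂L/∂u, v follows -∂L/∂v.
∂L/∂u = 6(u - 2)(u + 3); at u=-2 this is -24, so u increases.
∂L/∂v = 3v(v + 4); at v=-6 this is 36, so v decreases.
The v-coordinate has no critical point in that direction and runs off to infinity.

diverges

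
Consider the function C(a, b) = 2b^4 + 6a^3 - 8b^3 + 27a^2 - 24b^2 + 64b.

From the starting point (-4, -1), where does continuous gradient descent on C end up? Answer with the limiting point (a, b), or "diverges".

C is separable, so gradient descent decouples: a follows -∂C/∂a, b follows -∂C/∂b.
∂C/∂a = 18a(a + 3); at a=-4 this is 72, so a decreases.
∂C/∂b = 8(b - 4)(b - 1)(b + 2); at b=-1 this is 80, so b decreases.
The a-coordinate has no critical point in that direction and runs off to infinity.

diverges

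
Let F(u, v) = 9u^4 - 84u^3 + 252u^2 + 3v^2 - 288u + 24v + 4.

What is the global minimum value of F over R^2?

-236

F(u,v) separates as P(u) + Q(v) + 4, so its minimum is min P + min Q + 4.
P'(u) = 36(u - 4)(u - 2)(u - 1) vanishes at u ∈ {1, 2, 4}; Q'(v) = 6v + 24 vanishes at v ∈ {-4}.
Local minima of P (where P''>0): P(1)=-111, P(4)=-192. Local minima of Q: Q(-4)=-48.
So the global minimum of F is P(4) + Q(-4) + 4 = -192 − 48 + 4 = -236, attained at (4, -4).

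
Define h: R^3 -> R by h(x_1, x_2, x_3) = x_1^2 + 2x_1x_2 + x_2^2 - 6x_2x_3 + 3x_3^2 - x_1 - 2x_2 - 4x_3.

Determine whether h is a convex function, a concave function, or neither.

neither

h is quadratic, so its Hessian is the constant matrix H = [[2, 2, 0], [2, 2, -6], [0, -6, 6]].
Leading principal minors: 2, 0, -72.
Neither pattern holds ⇒ H is indefinite ⇒ neither convex nor concave.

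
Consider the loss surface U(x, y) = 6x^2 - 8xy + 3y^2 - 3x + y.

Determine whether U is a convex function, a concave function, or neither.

U is quadratic, so its Hessian is the constant matrix H = [[12, -8], [-8, 6]].
det(H) = 8, tr(H) = 18.
det(H) > 0 and tr(H) > 0, so H is positive definite everywhere: convex.

convex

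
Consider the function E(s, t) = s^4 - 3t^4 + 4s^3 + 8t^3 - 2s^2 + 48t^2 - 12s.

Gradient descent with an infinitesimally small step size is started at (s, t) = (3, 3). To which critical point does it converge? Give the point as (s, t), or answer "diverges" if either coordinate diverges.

(1, 0)

E is separable, so gradient descent decouples: s follows -∂E/∂s, t follows -∂E/∂t.
∂E/∂s = 4(s - 1)(s + 1)(s + 3); at s=3 this is 192, so s decreases.
∂E/∂t = -12t(t - 4)(t + 2); at t=3 this is 180, so t decreases.
s converges to its nearest critical value 1 (a local min of the s-part); t converges to 0. The iterate converges to (1, 0).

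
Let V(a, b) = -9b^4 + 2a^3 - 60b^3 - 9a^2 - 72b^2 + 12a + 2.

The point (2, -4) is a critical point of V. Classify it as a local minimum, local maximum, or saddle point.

The mixed partial ∂²V/∂a∂b is 0, so the Hessian at any point is diag(V_aa, V_bb) = diag(6(2a - 3), -36(3b^2 + 10b + 4)).
At (2, -4): H = diag(6, -432).
The eigenvalues have opposite signs, so H is indefinite: a saddle point.

saddle point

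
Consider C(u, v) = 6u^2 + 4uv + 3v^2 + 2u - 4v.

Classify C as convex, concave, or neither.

convex

C is quadratic, so its Hessian is the constant matrix H = [[12, 4], [4, 6]].
det(H) = 56, tr(H) = 18.
det(H) > 0 and tr(H) > 0, so H is positive definite everywhere: convex.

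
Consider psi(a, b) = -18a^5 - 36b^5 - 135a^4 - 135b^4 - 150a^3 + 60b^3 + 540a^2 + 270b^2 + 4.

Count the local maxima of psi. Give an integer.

psi separates as a function of a plus a function of b, so ∇psi=0 decouples.
∂psi/∂a = -90a(a - 1)(a + 3)(a + 4) = 0 at a ∈ {-4, -3, 0, 1}; ∂psi/∂b = -180b(b - 1)(b + 1)(b + 3) = 0 at b ∈ {-3, -1, 0, 1}.
The Hessian is diagonal: diag(psi_aa, psi_bb). Second derivatives: psi_aa(-4)=1800, psi_aa(-3)=-1080, psi_aa(0)=1080, psi_aa(1)=-1800; psi_bb(-3)=4320, psi_bb(-1)=-720, psi_bb(0)=540, psi_bb(1)=-1440.
Local maxima occur where both diagonal entries negative: (-3, -1), (-3, 1), (1, -1), (1, 1). Count: 4.

4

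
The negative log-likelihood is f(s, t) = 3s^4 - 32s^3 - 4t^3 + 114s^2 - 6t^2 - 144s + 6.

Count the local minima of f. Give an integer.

f separates as a function of s plus a function of t, so ∇f=0 decouples.
∂f/∂s = 12(s - 4)(s - 3)(s - 1) = 0 at s ∈ {1, 3, 4}; ∂f/∂t = -12t(t + 1) = 0 at t ∈ {-1, 0}.
The Hessian is diagonal: diag(f_ss, f_tt). Second derivatives: f_ss(1)=72, f_ss(3)=-24, f_ss(4)=36; f_tt(-1)=12, f_tt(0)=-12.
Local minima occur where both diagonal entries positive: (1, -1), (4, -1). Count: 2.

2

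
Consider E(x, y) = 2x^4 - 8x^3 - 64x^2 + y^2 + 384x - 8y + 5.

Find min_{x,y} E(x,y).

-1547

E(x,y) separates as P(x) + Q(y) + 5, so its minimum is min P + min Q + 5.
P'(x) = 8(x - 4)(x - 3)(x + 4) vanishes at x ∈ {-4, 3, 4}; Q'(y) = 2y - 8 vanishes at y ∈ {4}.
Local minima of P (where P''>0): P(-4)=-1536, P(4)=512. Local minima of Q: Q(4)=-16.
So the global minimum of E is P(-4) + Q(4) + 5 = -1536 − 16 + 5 = -1547, attained at (-4, 4).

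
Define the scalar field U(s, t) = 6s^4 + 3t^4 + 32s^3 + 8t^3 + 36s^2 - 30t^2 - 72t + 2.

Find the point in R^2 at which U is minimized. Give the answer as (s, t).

U(s,t) separates as P(s) + Q(t) + 2, so its minimum is min P + min Q + 2.
P'(s) = 24s(s + 1)(s + 3) vanishes at s ∈ {-3, -1, 0}; Q'(t) = 12(t - 2)(t + 1)(t + 3) vanishes at t ∈ {-3, -1, 2}.
Local minima of P (where P''>0): P(-3)=-54, P(0)=0. Local minima of Q: Q(-3)=-27, Q(2)=-152.
So the global minimum of U is P(-3) + Q(2) + 2 = -54 − 152 + 2 = -204, attained at (-3, 2).

(-3, 2)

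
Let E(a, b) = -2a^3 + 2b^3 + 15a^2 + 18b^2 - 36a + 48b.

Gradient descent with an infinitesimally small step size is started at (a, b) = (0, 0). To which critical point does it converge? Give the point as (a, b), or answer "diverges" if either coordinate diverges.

E is separable, so gradient descent decouples: a follows -∂E/∂a, b follows -∂E/∂b.
∂E/∂a = -6(a - 3)(a - 2); at a=0 this is -36, so a increases.
∂E/∂b = 6(b + 2)(b + 4); at b=0 this is 48, so b decreases.
a converges to its nearest critical value 2 (a local min of the a-part); b converges to -2. The iterate converges to (2, -2).

(2, -2)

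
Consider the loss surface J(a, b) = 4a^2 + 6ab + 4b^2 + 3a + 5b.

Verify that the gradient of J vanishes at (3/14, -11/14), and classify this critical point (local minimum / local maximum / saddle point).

∇J = (8a + 6b + 3, 6a + 8b + 5); substituting (3/14, -11/14) gives ∇J = (0, 0), so (3/14, -11/14) is indeed a critical point.
The Hessian of J is constant: H = [[8, 6], [6, 8]].
det(H) = 8·8 − 6² = 28.
det(H) > 0 and tr(H) = 16 > 0, so H is positive definite and the point is a local minimum.

local minimum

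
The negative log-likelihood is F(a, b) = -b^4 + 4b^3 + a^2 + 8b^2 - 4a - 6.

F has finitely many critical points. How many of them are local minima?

F separates as a function of a plus a function of b, so ∇F=0 decouples.
∂F/∂a = 2(a - 2) = 0 at a ∈ {2}; ∂F/∂b = -4b(b - 4)(b + 1) = 0 at b ∈ {-1, 0, 4}.
The Hessian is diagonal: diag(F_aa, F_bb). Second derivatives: F_aa(2)=2; F_bb(-1)=-20, F_bb(0)=16, F_bb(4)=-80.
Local minima occur where both diagonal entries positive: (2, 0). Count: 1.

1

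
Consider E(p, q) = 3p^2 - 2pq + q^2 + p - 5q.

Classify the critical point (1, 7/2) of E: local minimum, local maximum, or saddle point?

The Hessian of E is constant: H = [[6, -2], [-2, 2]].
det(H) = 6·2 − (-2)² = 8.
det(H) > 0 and tr(H) = 8 > 0, so H is positive definite and the point is a local minimum.

local minimum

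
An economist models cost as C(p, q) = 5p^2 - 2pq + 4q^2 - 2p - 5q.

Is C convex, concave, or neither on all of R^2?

convex

C is quadratic, so its Hessian is the constant matrix H = [[10, -2], [-2, 8]].
det(H) = 76, tr(H) = 18.
det(H) > 0 and tr(H) > 0, so H is positive definite everywhere: convex.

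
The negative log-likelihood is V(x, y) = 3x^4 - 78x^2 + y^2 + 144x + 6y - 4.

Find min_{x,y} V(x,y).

V(x,y) separates as P(x) + Q(y) − 4, so its minimum is min P + min Q − 4.
P'(x) = 12(x - 3)(x - 1)(x + 4) vanishes at x ∈ {-4, 1, 3}; Q'(y) = 2y + 6 vanishes at y ∈ {-3}.
Local minima of P (where P''>0): P(-4)=-1056, P(3)=-27. Local minima of Q: Q(-3)=-9.
So the global minimum of V is P(-4) + Q(-3) − 4 = -1056 − 9 − 4 = -1069, attained at (-4, -3).

-1069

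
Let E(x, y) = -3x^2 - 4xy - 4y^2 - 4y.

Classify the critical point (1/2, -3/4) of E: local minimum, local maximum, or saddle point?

The Hessian of E is constant: H = [[-6, -4], [-4, -8]].
det(H) = (-6)·(-8) − (-4)² = 32.
det(H) > 0 and tr(H) = -14 < 0, so H is negative definite and the point is a local maximum.

local maximum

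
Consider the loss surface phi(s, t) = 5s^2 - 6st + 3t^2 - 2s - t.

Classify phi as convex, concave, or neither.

phi is quadratic, so its Hessian is the constant matrix H = [[10, -6], [-6, 6]].
det(H) = 24, tr(H) = 16.
det(H) > 0 and tr(H) > 0, so H is positive definite everywhere: convex.

convex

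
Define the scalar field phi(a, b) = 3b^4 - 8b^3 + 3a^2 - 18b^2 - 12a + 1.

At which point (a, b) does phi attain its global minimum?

(2, 3)

phi(a,b) separates as P(a) + Q(b) + 1, so its minimum is min P + min Q + 1.
P'(a) = 6a - 12 vanishes at a ∈ {2}; Q'(b) = 12b(b - 3)(b + 1) vanishes at b ∈ {-1, 0, 3}.
Local minima of P (where P''>0): P(2)=-12. Local minima of Q: Q(-1)=-7, Q(3)=-135.
So the global minimum of phi is P(2) + Q(3) + 1 = -12 − 135 + 1 = -146, attained at (2, 3).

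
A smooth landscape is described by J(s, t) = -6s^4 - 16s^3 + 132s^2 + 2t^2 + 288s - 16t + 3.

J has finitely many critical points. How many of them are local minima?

1

J separates as a function of s plus a function of t, so ∇J=0 decouples.
∂J/∂s = -24(s - 3)(s + 1)(s + 4) = 0 at s ∈ {-4, -1, 3}; ∂J/∂t = 4(t - 4) = 0 at t ∈ {4}.
The Hessian is diagonal: diag(J_ss, J_tt). Second derivatives: J_ss(-4)=-504, J_ss(-1)=288, J_ss(3)=-672; J_tt(4)=4.
Local minima occur where both diagonal entries positive: (-1, 4). Count: 1.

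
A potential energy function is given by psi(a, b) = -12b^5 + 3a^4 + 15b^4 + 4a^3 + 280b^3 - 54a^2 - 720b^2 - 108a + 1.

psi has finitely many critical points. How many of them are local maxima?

psi separates as a function of a plus a function of b, so ∇psi=0 decouples.
∂psi/∂a = 12(a - 3)(a + 1)(a + 3) = 0 at a ∈ {-3, -1, 3}; ∂psi/∂b = -60b(b - 3)(b - 2)(b + 4) = 0 at b ∈ {-4, 0, 2, 3}.
The Hessian is diagonal: diag(psi_aa, psi_bb). Second derivatives: psi_aa(-3)=144, psi_aa(-1)=-96, psi_aa(3)=288; psi_bb(-4)=10080, psi_bb(0)=-1440, psi_bb(2)=720, psi_bb(3)=-1260.
Local maxima occur where both diagonal entries negative: (-1, 0), (-1, 3). Count: 2.

2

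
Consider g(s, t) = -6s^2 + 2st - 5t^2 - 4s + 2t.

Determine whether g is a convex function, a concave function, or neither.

concave

g is quadratic, so its Hessian is the constant matrix H = [[-12, 2], [2, -10]].
det(H) = 116, tr(H) = -22.
det(H) > 0 and tr(H) < 0, so H is negative definite everywhere: concave.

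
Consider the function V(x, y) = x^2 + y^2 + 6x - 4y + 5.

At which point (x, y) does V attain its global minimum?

(-3, 2)

V(x,y) separates as P(x) + Q(y) + 5, so its minimum is min P + min Q + 5.
P'(x) = 2x + 6 vanishes at x ∈ {-3}; Q'(y) = 2y - 4 vanishes at y ∈ {2}.
Local minima of P (where P''>0): P(-3)=-9. Local minima of Q: Q(2)=-4.
So the global minimum of V is P(-3) + Q(2) + 5 = -9 − 4 + 5 = -8, attained at (-3, 2).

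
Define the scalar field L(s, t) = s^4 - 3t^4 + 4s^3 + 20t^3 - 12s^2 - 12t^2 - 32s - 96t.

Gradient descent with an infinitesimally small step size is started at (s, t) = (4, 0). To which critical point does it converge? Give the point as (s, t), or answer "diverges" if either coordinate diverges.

L is separable, so gradient descent decouples: s follows -∂L/∂s, t follows -∂L/∂t.
∂L/∂s = 4(s - 2)(s + 1)(s + 4); at s=4 this is 320, so s decreases.
∂L/∂t = -12(t - 4)(t - 2)(t + 1); at t=0 this is -96, so t increases.
s converges to its nearest critical value 2 (a local min of the s-part); t converges to 2. The iterate converges to (2, 2).

(2, 2)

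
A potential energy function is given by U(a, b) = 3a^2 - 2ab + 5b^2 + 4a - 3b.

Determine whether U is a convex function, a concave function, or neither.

U is quadratic, so its Hessian is the constant matrix H = [[6, -2], [-2, 10]].
det(H) = 56, tr(H) = 16.
det(H) > 0 and tr(H) > 0, so H is positive definite everywhere: convex.

convex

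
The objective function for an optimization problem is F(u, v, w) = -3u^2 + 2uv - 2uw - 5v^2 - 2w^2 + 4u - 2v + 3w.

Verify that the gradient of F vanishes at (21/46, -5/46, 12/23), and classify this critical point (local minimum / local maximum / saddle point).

local maximum

∇F = (-6u + 2v - 2w + 4, 2u - 10v - 2, -2u - 4w + 3); substituting (21/46, -5/46, 12/23) gives ∇F = (0, 0, 0), so (21/46, -5/46, 12/23) is indeed a critical point.
The Hessian is constant: H = [[-6, 2, -2], [2, -10, 0], [-2, 0, -4]].
Leading principal minors: Δ₁ = -6, Δ₂ = 56, Δ₃ = -184.
The minors alternate sign starting negative (−, +, −), so H is negative definite: a local maximum.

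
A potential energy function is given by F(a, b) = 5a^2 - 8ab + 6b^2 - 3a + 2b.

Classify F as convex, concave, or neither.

convex

F is quadratic, so its Hessian is the constant matrix H = [[10, -8], [-8, 12]].
det(H) = 56, tr(H) = 22.
det(H) > 0 and tr(H) > 0, so H is positive definite everywhere: convex.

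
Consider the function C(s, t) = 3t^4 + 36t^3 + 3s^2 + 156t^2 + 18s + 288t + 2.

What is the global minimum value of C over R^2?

C(s,t) separates as P(s) + Q(t) + 2, so its minimum is min P + min Q + 2.
P'(s) = 6s + 18 vanishes at s ∈ {-3}; Q'(t) = 12(t + 2)(t + 3)(t + 4) vanishes at t ∈ {-4, -3, -2}.
Local minima of P (where P''>0): P(-3)=-27. Local minima of Q: Q(-4)=-192, Q(-2)=-192.
So the global minimum of C is P(-3) + Q(-4) + 2 = -27 − 192 + 2 = -217, attained at (-3, -4).

-217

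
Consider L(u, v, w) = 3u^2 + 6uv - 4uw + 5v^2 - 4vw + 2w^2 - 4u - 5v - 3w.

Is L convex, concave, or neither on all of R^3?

convex

L is quadratic, so its Hessian is the constant matrix H = [[6, 6, -4], [6, 10, -4], [-4, -4, 4]].
Leading principal minors: 6, 24, 32.
All positive ⇒ H ≻ 0 ⇒ convex.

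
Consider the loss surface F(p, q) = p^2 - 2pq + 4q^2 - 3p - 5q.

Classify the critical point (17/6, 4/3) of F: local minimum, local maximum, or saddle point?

The Hessian of F is constant: H = [[2, -2], [-2, 8]].
det(H) = 2·8 − (-2)² = 12.
det(H) > 0 and tr(H) = 10 > 0, so H is positive definite and the point is a local minimum.

local minimum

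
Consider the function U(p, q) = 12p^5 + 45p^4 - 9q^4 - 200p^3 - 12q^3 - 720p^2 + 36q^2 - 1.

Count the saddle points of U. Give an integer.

6

U separates as a function of p plus a function of q, so ∇U=0 decouples.
∂U/∂p = 60p(p - 3)(p + 2)(p + 4) = 0 at p ∈ {-4, -2, 0, 3}; ∂U/∂q = -36q(q - 1)(q + 2) = 0 at q ∈ {-2, 0, 1}.
The Hessian is diagonal: diag(U_pp, U_qq). Second derivatives: U_pp(-4)=-3360, U_pp(-2)=1200, U_pp(0)=-1440, U_pp(3)=6300; U_qq(-2)=-216, U_qq(0)=72, U_qq(1)=-108.
Saddle points occur where the two diagonal entries have opposite signs: (-4, 0), (-2, -2), (-2, 1), (0, 0), (3, -2), (3, 1). Count: 6.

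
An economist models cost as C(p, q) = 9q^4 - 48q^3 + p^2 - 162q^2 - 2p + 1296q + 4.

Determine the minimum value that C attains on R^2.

-3318

C(p,q) separates as A(p) + B(q) + 4, so its minimum is min A + min B + 4.
A'(p) = 2p - 2 vanishes at p ∈ {1}; B'(q) = 36(q - 4)(q - 3)(q + 3) vanishes at q ∈ {-3, 3, 4}.
Local minima of A (where A''>0): A(1)=-1. Local minima of B: B(-3)=-3321, B(4)=1824.
So the global minimum of C is A(1) + B(-3) + 4 = -1 − 3321 + 4 = -3318, attained at (1, -3).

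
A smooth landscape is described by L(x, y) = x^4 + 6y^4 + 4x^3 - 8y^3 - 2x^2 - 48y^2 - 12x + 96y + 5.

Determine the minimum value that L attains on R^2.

-228

L(x,y) separates as P(x) + Q(y) + 5, so its minimum is min P + min Q + 5.
P'(x) = 4(x - 1)(x + 1)(x + 3) vanishes at x ∈ {-3, -1, 1}; Q'(y) = 24(y - 2)(y - 1)(y + 2) vanishes at y ∈ {-2, 1, 2}.
Local minima of P (where P''>0): P(-3)=-9, P(1)=-9. Local minima of Q: Q(-2)=-224, Q(2)=32.
So the global minimum of L is P(-3) + Q(-2) + 5 = -9 − 224 + 5 = -228, attained at (-3, -2).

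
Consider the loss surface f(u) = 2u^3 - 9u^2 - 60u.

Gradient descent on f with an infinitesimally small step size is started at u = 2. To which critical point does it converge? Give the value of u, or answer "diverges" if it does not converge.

f'(u) = 6(u - 5)(u + 2), so f'(2) = -72.
Gradient descent moves in the -f' direction, i.e. u is increasing.
The nearest critical point in that direction is u = 5, where f'' = 42 > 0 (a local minimum). The iterate converges there.

5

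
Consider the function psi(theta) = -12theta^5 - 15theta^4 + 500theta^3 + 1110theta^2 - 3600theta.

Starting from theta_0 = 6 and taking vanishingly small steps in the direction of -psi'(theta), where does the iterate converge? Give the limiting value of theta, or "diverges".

diverges

psi'(theta) = -60(theta - 5)(theta - 1)(theta + 3)(theta + 4), so psi'(6) = -27000.
Gradient descent moves in the -psi' direction, i.e. theta is increasing.
There is no critical point above theta=6, and psi' keeps the same sign, so the iterate runs off to +∞.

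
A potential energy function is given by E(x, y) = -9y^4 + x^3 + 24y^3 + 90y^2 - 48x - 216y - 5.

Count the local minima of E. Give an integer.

E separates as a function of x plus a function of y, so ∇E=0 decouples.
∂E/∂x = 3(x - 4)(x + 4) = 0 at x ∈ {-4, 4}; ∂E/∂y = -36(y - 3)(y - 1)(y + 2) = 0 at y ∈ {-2, 1, 3}.
The Hessian is diagonal: diag(E_xx, E_yy). Second derivatives: E_xx(-4)=-24, E_xx(4)=24; E_yy(-2)=-540, E_yy(1)=216, E_yy(3)=-360.
Local minima occur where both diagonal entries positive: (4, 1). Count: 1.

1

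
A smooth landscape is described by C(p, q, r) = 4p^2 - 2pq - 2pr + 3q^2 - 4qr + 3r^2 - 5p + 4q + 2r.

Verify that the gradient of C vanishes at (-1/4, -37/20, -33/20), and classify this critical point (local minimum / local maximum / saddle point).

local minimum

∇C = (8p - 2q - 2r - 5, -2p + 6q - 4r + 4, -2p - 4q + 6r + 2); substituting (-1/4, -37/20, -33/20) gives ∇C = (0, 0, 0), so (-1/4, -37/20, -33/20) is indeed a critical point.
The Hessian is constant: H = [[8, -2, -2], [-2, 6, -4], [-2, -4, 6]].
Leading principal minors: Δ₁ = 8, Δ₂ = 44, Δ₃ = 80.
All leading minors are positive, so H is positive definite: a local minimum.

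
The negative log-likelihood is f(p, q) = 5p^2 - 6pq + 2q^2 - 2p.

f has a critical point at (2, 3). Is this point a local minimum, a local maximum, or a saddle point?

local minimum

The Hessian of f is constant: H = [[10, -6], [-6, 4]].
det(H) = 10·4 − (-6)² = 4.
det(H) > 0 and tr(H) = 14 > 0, so H is positive definite and the point is a local minimum.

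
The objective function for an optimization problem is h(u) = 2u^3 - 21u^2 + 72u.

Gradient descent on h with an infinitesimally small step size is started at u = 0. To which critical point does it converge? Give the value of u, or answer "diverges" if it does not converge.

diverges

h'(u) = 6(u - 4)(u - 3), so h'(0) = 72.
Gradient descent moves in the -h' direction, i.e. u is decreasing.
There is no critical point below u=0, and h' keeps the same sign, so the iterate runs off to −∞.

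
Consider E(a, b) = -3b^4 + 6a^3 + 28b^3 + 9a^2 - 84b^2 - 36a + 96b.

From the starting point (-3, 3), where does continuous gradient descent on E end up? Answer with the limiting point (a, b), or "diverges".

diverges

E is separable, so gradient descent decouples: a follows -∂E/∂a, b follows -∂E/∂b.
∂E/∂a = 18(a - 1)(a + 2); at a=-3 this is 72, so a decreases.
∂E/∂b = -12(b - 4)(b - 2)(b - 1); at b=3 this is 24, so b decreases.
The a-coordinate has no critical point in that direction and runs off to infinity.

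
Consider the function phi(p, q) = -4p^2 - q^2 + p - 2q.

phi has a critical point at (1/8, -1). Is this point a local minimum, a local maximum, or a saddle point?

The Hessian of phi is constant: H = [[-8, 0], [0, -2]].
det(H) = (-8)·(-2) − 0² = 16.
det(H) > 0 and tr(H) = -10 < 0, so H is negative definite and the point is a local maximum.

local maximum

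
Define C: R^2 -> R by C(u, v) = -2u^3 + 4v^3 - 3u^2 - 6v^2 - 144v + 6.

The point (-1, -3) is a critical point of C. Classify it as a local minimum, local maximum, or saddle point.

The mixed partial ∂²C/∂u∂v is 0, so the Hessian at any point is diag(C_uu, C_vv) = diag(-6(2u + 1), 12(2v - 1)).
At (-1, -3): H = diag(6, -84).
The eigenvalues have opposite signs, so H is indefinite: a saddle point.

saddle point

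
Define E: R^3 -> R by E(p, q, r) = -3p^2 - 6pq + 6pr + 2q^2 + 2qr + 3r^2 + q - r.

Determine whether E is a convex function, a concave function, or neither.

E is quadratic, so its Hessian is the constant matrix H = [[-6, -6, 6], [-6, 4, 2], [6, 2, 6]].
Leading principal minors: -6, -60, -624.
Neither pattern holds ⇒ H is indefinite ⇒ neither convex nor concave.

neither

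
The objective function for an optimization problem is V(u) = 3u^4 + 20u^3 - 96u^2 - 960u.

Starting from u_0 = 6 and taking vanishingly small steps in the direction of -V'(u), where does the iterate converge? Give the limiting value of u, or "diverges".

4

V'(u) = 12(u - 4)(u + 4)(u + 5), so V'(6) = 2640.
Gradient descent moves in the -V' direction, i.e. u is decreasing.
The nearest critical point in that direction is u = 4, where V'' = 864 > 0 (a local minimum). The iterate converges there.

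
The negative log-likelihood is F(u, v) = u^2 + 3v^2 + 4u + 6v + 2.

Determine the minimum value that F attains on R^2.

F(u,v) separates as P(u) + Q(v) + 2, so its minimum is min P + min Q + 2.
P'(u) = 2u + 4 vanishes at u ∈ {-2}; Q'(v) = 6v + 6 vanishes at v ∈ {-1}.
Local minima of P (where P''>0): P(-2)=-4. Local minima of Q: Q(-1)=-3.
So the global minimum of F is P(-2) + Q(-1) + 2 = -4 − 3 + 2 = -5, attained at (-2, -1).

-5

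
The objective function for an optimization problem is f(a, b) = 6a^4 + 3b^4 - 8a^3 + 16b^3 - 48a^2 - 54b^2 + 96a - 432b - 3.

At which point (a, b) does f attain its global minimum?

f(a,b) separates as P(a) + Q(b) − 3, so its minimum is min P + min Q − 3.
P'(a) = 24(a - 2)(a - 1)(a + 2) vanishes at a ∈ {-2, 1, 2}; Q'(b) = 12(b - 3)(b + 3)(b + 4) vanishes at b ∈ {-4, -3, 3}.
Local minima of P (where P''>0): P(-2)=-224, P(2)=32. Local minima of Q: Q(-4)=608, Q(3)=-1107.
So the global minimum of f is P(-2) + Q(3) − 3 = -224 − 1107 − 3 = -1334, attained at (-2, 3).

(-2, 3)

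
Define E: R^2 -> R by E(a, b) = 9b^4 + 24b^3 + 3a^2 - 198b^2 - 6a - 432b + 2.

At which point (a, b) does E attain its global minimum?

(1, 3)

E(a,b) separates as P(a) + Q(b) + 2, so its minimum is min P + min Q + 2.
P'(a) = 6a - 6 vanishes at a ∈ {1}; Q'(b) = 36(b - 3)(b + 1)(b + 4) vanishes at b ∈ {-4, -1, 3}.
Local minima of P (where P''>0): P(1)=-3. Local minima of Q: Q(-4)=-672, Q(3)=-1701.
So the global minimum of E is P(1) + Q(3) + 2 = -3 − 1701 + 2 = -1702, attained at (1, 3).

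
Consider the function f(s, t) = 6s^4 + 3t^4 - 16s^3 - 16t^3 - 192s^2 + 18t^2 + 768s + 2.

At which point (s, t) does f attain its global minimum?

(-4, 3)

f(s,t) separates as P(s) + Q(t) + 2, so its minimum is min P + min Q + 2.
P'(s) = 24(s - 4)(s - 2)(s + 4) vanishes at s ∈ {-4, 2, 4}; Q'(t) = 12t(t - 3)(t - 1) vanishes at t ∈ {0, 1, 3}.
Local minima of P (where P''>0): P(-4)=-3584, P(4)=512. Local minima of Q: Q(0)=0, Q(3)=-27.
So the global minimum of f is P(-4) + Q(3) + 2 = -3584 − 27 + 2 = -3609, attained at (-4, 3).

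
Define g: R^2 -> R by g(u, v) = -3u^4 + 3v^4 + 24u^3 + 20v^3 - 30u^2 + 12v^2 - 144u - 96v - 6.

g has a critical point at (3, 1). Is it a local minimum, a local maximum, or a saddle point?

The mixed partial ∂²g/∂u∂v is 0, so the Hessian at any point is diag(g_uu, g_vv) = diag(12(-3u^2 + 12u - 5), 12(3v^2 + 10v + 2)).
At (3, 1): H = diag(48, 180).
Both eigenvalues are positive, so H is positive definite: a local minimum.

local minimum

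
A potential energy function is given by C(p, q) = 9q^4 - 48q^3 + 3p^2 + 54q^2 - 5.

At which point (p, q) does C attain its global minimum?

(0, 3)

C(p,q) separates as A(p) + B(q) − 5, so its minimum is min A + min B − 5.
A'(p) = 6p vanishes at p ∈ {0}; B'(q) = 36q(q - 3)(q - 1) vanishes at q ∈ {0, 1, 3}.
Local minima of A (where A''>0): A(0)=0. Local minima of B: B(0)=0, B(3)=-81.
So the global minimum of C is A(0) + B(3) − 5 = 0 − 81 − 5 = -86, attained at (0, 3).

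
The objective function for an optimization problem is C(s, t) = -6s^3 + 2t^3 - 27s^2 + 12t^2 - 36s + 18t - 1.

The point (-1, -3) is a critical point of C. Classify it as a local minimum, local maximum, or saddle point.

The mixed partial ∂²C/∂s∂t is 0, so the Hessian at any point is diag(C_ss, C_tt) = diag(-18(2s + 3), 12(t + 2)).
At (-1, -3): H = diag(-18, -12).
Both eigenvalues are negative, so H is negative definite: a local maximum.

local maximum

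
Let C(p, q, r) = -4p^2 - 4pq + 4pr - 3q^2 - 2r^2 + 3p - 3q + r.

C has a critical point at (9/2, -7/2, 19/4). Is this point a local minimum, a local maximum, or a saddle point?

local maximum

The Hessian is constant: H = [[-8, -4, 4], [-4, -6, 0], [4, 0, -4]].
Leading principal minors: Δ₁ = -8, Δ₂ = 32, Δ₃ = -32.
The minors alternate sign starting negative (−, +, −), so H is negative definite: a local maximum.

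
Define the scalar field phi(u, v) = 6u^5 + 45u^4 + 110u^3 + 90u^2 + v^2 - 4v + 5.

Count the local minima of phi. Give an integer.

phi separates as a function of u plus a function of v, so ∇phi=0 decouples.
∂phi/∂u = 30u(u + 1)(u + 2)(u + 3) = 0 at u ∈ {-3, -2, -1, 0}; ∂phi/∂v = 2(v - 2) = 0 at v ∈ {2}.
The Hessian is diagonal: diag(phi_uu, phi_vv). Second derivatives: phi_uu(-3)=-180, phi_uu(-2)=60, phi_uu(-1)=-60, phi_uu(0)=180; phi_vv(2)=2.
Local minima occur where both diagonal entries positive: (-2, 2), (0, 2). Count: 2.

2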